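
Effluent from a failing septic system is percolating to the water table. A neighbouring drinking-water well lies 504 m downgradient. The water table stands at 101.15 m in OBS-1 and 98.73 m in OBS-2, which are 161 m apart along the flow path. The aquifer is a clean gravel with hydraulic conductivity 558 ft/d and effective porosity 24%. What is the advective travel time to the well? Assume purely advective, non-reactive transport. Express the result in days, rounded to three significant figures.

Hydraulic gradient i = (101.15 − 98.73) / 161 = 2.42 / 161 = 0.01503
K = 558 ft/d × 0.3048 = 170.1 m/d
Darcy flux q = K·i = 170.1 × 0.01503 = 2.556 m/d
v = Ki/n = 170.1·0.01503/0.24 = 10.65 m/d
t = L / v = 504 / 10.65 = 47.32 d

47.3 days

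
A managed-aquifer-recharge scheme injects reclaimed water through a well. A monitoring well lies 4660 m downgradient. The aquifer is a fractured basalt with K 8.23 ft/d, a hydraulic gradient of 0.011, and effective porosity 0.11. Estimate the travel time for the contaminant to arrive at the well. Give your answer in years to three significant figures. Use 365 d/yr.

50.9 years

K = 8.23 ft/d × 0.3048 = 2.509 m/d
Darcy flux q = K·i = 2.509 × 0.011 = 0.02759 m/d
Seepage velocity v = q / n = 0.02759 / 0.11 = 0.2509 m/d
t = L / v = 4660 / 0.2509 = 18580 d
   = 18580 / 365 = 50.9 yr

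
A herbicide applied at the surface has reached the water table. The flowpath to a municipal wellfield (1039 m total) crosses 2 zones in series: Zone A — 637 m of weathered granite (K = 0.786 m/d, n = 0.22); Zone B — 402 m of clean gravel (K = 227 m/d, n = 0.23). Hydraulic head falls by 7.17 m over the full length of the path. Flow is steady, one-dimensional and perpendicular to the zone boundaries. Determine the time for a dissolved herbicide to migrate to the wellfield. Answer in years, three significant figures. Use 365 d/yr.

Steady 1-D flow in series ⇒ the Darcy flux q is identical in every zone and the zone head losses add (resistances L/K in series).
Σ(L/K) = 637/0.786 + 402/227 = 810.4 + 1.771 = 812.2 d
q = ΔH / Σ(L/K) = 7.17 / 812.2 = 0.008828 m/d (same in every zone)
Zone A: v = q/n = 0.008828/0.22 = 0.04013 m/d → t_A = 637/0.04013 = 15870 d
Zone B: v = q/n = 0.008828/0.23 = 0.03838 m/d → t_B = 402/0.03838 = 10470 d
Total t = 15870 + 10470 = 26350 d
   = 26350 / 365 = 72.2 yr

72.2 years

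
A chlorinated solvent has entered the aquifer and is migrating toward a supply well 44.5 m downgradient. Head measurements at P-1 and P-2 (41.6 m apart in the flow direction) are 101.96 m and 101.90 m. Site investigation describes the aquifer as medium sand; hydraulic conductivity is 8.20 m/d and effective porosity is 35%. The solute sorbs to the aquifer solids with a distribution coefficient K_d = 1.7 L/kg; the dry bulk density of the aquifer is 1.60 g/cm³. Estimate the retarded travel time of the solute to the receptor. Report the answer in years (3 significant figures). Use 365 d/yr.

31.6 years

Hydraulic gradient i = (101.96 − 101.90) / 41.6 = 0.06 / 41.6 = 0.001442
Darcy flux q = K·i = 8.20 × 0.001442 = 0.01183 m/d
v_s = q/n_e = 0.01183/0.35 = 0.03379 m/d
Retardation R = 1 + ρ_b·K_d/n = 1 + 1.60×1.7/0.35 = 8.771
Contaminant velocity v_c = v/R = 0.03379/8.771 = 0.003852 m/d
t = L/v_c = 44.5/0.003852 = 11550 d
   = 11550/365 = 31.6 yr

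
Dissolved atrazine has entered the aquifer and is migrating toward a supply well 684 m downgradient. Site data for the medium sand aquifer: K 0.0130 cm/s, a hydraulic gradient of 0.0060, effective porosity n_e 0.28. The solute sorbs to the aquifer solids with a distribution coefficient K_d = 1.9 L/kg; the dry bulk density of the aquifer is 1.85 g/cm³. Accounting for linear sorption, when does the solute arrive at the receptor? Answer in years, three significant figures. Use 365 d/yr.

K = 0.0130 cm/s × 864 = 11.23 m/d
Specific discharge q = 11.23 × 0.0060 = 0.06739 m/d
Seepage velocity v = q / n = 0.06739 / 0.28 = 0.2407 m/d
Retardation R = 1 + ρ_b·K_d/n = 1 + 1.85×1.9/0.28 = 13.55
Contaminant velocity v_c = v/R = 0.2407/13.55 = 0.01776 m/d
t = L/v_c = 684/0.01776 = 38520 d
   = 38520/365 = 106 yr

106 years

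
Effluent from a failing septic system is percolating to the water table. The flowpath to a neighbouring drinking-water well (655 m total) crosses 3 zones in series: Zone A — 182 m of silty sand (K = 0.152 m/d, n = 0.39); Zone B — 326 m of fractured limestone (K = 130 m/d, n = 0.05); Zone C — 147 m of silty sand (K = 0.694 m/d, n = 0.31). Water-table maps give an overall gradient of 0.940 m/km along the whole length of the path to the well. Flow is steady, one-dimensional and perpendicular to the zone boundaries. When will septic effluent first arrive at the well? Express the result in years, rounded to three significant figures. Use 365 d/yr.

835 years

Continuity: the same q passes through each zone, so ΔH = q·Σ(L_j/K_j) — the zones act as resistances in series.
Σ(L/K) = 182/0.152 + 326/130 + 147/0.694 = 1197 + 2.508 + 211.8 = 1412 d
K_eq = L_total / Σ(L/K) = 655 / 1412 = 0.4640 m/d
q = K_eq · i = 0.4640 × 9.4e-4 = 4.361e-4 m/d (same in every zone)
Zone A: v = q/n = 4.361e-4/0.39 = 0.001118 m/d → t_A = 182/0.001118 = 162700 d
Zone B: v = q/n = 4.361e-4/0.05 = 0.008723 m/d → t_B = 326/0.008723 = 37370 d
Zone C: v = q/n = 4.361e-4/0.31 = 0.001407 m/d → t_C = 147/0.001407 = 104500 d
Total t = 162700 + 37370 + 104500 = 304600 d
   = 304600 / 365 = 835 yr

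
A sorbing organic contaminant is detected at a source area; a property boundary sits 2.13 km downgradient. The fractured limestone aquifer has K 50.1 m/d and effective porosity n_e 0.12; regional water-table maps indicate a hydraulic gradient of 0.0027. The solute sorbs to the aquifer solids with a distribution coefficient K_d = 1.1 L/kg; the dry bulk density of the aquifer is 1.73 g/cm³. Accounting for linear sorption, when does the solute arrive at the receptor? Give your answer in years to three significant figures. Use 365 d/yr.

Specific discharge q = 50.1 × 0.0027 = 0.1353 m/d
v = Ki/n = 50.1·0.0027/0.12 = 1.127 m/d
Retardation R = 1 + ρ_b·K_d/n = 1 + 1.73×1.1/0.12 = 16.86
Contaminant velocity v_c = v/R = 1.127/16.86 = 0.06687 m/d
L = 2.13 km = 2130 m
t = L/v_c = 2130/0.06687 = 31850 d
   = 31850/365 = 87.3 yr

87.3 years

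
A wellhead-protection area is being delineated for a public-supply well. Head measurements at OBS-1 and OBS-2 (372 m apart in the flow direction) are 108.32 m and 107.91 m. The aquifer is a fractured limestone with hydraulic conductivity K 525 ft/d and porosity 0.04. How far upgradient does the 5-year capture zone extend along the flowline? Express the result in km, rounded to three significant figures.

Hydraulic gradient i = (108.32 − 107.91) / 372 = 0.41 / 372 = 0.001102
K = 525 ft/d × 0.3048 = 160.0 m/d
Darcy flux q = K·i = 160.0 × 0.001102 = 0.1764 m/d
v = Ki/n = 160.0·0.001102/0.04 = 4.409 m/d
T = 5 yr × 365 = 1825 d
L = v × T = 4.409 × 1825 = 8047 m
   = 8.05 km

8.05 km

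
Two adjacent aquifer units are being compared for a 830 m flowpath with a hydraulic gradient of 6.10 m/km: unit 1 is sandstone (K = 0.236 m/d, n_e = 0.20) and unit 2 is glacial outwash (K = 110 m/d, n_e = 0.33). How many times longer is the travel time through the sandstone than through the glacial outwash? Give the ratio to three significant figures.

Unit 1 (sandstone): v = 0.236×0.0061/0.20 = 0.007198 m/d, t = 830/0.007198 = 115300 d
Unit 2 (glacial outwash): v = 110×0.0061/0.33 = 2.033 m/d, t = 830/2.033 = 408.2 d
t(sandstone) / t(glacial outwash) = 115300/408.2 = 282

282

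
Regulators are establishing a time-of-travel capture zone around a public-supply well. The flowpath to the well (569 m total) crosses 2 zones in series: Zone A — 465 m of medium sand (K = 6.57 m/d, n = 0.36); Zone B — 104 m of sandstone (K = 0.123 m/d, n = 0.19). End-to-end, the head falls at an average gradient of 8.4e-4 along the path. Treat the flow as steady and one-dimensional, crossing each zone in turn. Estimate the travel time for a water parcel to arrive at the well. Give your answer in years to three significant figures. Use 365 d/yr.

Steady 1-D flow in series ⇒ the Darcy flux q is identical in every zone and the zone head losses add (resistances L/K in series).
Σ(L/K) = 465/6.57 + 104/0.123 = 70.78 + 845.5 = 916.3 d
K_eq = L_total / Σ(L/K) = 569 / 916.3 = 0.6210 m/d
q = K_eq · i = 0.6210 × 8.4e-4 = 5.216e-4 m/d (same in every zone)
Zone A: v = q/n = 5.216e-4/0.36 = 0.001449 m/d → t_A = 465/0.001449 = 320900 d
Zone B: v = q/n = 5.216e-4/0.19 = 0.002745 m/d → t_B = 104/0.002745 = 37880 d
Total t = 320900 + 37880 = 358800 d
   = 358800 / 365 = 983 yr

983 years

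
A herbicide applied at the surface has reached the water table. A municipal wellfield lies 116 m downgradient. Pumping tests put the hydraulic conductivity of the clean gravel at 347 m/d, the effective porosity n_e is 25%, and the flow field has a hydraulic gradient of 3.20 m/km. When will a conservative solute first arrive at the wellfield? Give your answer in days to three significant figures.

q = Ki = 347 × 0.0032 = 1.110 m/d
Average linear velocity = 1.110 / 0.25 = 4.442 m/d
t = L / v = 116 / 4.442 = 26.12 d

26.1 days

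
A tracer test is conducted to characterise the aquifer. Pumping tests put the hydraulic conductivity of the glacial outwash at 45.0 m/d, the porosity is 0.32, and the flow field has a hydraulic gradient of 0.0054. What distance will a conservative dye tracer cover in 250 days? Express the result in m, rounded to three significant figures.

190 m

q = Ki = 45.0 × 0.0054 = 0.2430 m/d
v = Ki/n = 45.0·0.0054/0.32 = 0.7594 m/d
L = v × T = 0.7594 × 250 = 189.8 m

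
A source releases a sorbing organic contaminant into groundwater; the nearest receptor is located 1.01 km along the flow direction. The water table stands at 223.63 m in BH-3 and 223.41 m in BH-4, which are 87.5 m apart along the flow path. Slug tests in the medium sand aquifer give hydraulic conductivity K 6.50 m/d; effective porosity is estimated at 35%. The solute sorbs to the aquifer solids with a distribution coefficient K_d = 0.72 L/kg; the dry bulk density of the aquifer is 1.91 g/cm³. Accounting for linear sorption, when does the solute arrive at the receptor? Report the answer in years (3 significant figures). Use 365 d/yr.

Hydraulic gradient i = (223.63 − 223.41) / 87.5 = 0.22 / 87.5 = 0.002514
q = Ki = 6.50 × 0.002514 = 0.01634 m/d
Seepage velocity v = q / n = 0.01634 / 0.35 = 0.04669 m/d
Retardation R = 1 + ρ_b·K_d/n = 1 + 1.91×0.72/0.35 = 4.929
Contaminant velocity v_c = v/R = 0.04669/4.929 = 0.009473 m/d
L = 1.01 km = 1010 m
t = L/v_c = 1010/0.009473 = 106600 d
   = 106600/365 = 292 yr

292 years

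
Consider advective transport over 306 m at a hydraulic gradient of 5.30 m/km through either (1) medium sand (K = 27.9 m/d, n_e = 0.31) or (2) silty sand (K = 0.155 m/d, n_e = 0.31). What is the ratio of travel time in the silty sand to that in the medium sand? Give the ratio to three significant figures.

180

Unit 1 (medium sand): v = 27.9×0.0053/0.31 = 0.4770 m/d, t = 306/0.4770 = 641.5 d
Unit 2 (silty sand): v = 0.155×0.0053/0.31 = 0.002650 m/d, t = 306/0.002650 = 115500 d
t(silty sand) / t(medium sand) = 115500/641.5 = 180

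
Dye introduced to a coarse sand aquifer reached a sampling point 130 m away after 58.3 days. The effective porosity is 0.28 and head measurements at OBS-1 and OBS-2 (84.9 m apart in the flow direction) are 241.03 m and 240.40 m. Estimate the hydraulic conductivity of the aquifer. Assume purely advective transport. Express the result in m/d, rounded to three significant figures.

Hydraulic gradient i = (241.03 − 240.40) / 84.9 = 0.63 / 84.9 = 0.007420
v = L / t = 130 / 58.3 = 2.230 m/d
K = v · n / i = 2.230 × 0.28 / 0.007420 = 84.1 m/d

84.1 m/d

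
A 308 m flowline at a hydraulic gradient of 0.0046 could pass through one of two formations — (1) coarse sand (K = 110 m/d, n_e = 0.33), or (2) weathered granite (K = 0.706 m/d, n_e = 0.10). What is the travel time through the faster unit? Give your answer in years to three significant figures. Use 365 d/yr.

0.550 years

Unit 1 (coarse sand): v = 110×0.0046/0.33 = 1.533 m/d, t = 308/1.533 = 200.9 d
Unit 2 (weathered granite): v = 0.706×0.0046/0.10 = 0.03248 m/d, t = 308/0.03248 = 9484 d
Faster: 200.9 d / 365 = 0.550 yr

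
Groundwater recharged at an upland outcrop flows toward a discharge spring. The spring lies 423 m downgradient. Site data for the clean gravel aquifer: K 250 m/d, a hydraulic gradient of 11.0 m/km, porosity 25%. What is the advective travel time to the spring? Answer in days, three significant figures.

Specific discharge q = 250 × 0.011 = 2.750 m/d
Average linear velocity = 2.750 / 0.25 = 11.00 m/d
t = L / v = 423 / 11.00 = 38.45 d

38.5 days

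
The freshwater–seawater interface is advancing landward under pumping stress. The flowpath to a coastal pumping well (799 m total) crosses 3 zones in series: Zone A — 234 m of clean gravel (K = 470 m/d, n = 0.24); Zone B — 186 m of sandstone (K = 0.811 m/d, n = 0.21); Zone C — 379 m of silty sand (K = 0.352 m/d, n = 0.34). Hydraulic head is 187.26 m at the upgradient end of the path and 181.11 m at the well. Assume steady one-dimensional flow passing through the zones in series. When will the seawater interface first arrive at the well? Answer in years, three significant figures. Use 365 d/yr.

Total head drop ΔH = 187.26 − 181.11 = 6.15 m
Continuity: the same q passes through each zone, so ΔH = q·Σ(L_j/K_j) — the zones act as resistances in series.
Σ(L/K) = 234/470 + 186/0.811 + 379/0.352 = 0.4979 + 229.3 + 1077 = 1307 d
q = ΔH / Σ(L/K) = 6.15 / 1307 = 0.004707 m/d (same in every zone)
Zone A: v = q/n = 0.004707/0.24 = 0.01961 m/d → t_A = 234/0.01961 = 11930 d
Zone B: v = q/n = 0.004707/0.21 = 0.02241 m/d → t_B = 186/0.02241 = 8298 d
Zone C: v = q/n = 0.004707/0.34 = 0.01384 m/d → t_C = 379/0.01384 = 27380 d
Total t = 11930 + 8298 + 27380 = 47610 d
   = 47610 / 365 = 130 yr

130 years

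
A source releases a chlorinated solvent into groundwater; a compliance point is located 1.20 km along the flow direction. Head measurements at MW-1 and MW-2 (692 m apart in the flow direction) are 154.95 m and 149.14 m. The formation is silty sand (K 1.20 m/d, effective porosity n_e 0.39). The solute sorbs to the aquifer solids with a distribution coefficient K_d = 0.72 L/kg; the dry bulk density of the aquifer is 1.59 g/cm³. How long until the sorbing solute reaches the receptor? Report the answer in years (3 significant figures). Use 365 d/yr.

Hydraulic gradient i = (154.95 − 149.14) / 692 = 5.81 / 692 = 0.008396
q = Ki = 1.20 × 0.008396 = 0.01008 m/d
v = Ki/n = 1.20·0.008396/0.39 = 0.02583 m/d
Retardation R = 1 + ρ_b·K_d/n = 1 + 1.59×0.72/0.39 = 3.935
Contaminant velocity v_c = v/R = 0.02583/3.935 = 0.006564 m/d
L = 1.20 km = 1200 m
t = L/v_c = 1200/0.006564 = 182800 d
   = 182800/365 = 501 yr

501 years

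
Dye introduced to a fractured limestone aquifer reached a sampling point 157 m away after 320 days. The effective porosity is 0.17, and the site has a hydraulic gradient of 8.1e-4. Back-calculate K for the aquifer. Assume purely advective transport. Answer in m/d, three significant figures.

103 m/d

v = L / t = 157 / 320 = 0.4906 m/d
K = v · n / i = 0.4906 × 0.17 / 8.1e-4 = 103 m/d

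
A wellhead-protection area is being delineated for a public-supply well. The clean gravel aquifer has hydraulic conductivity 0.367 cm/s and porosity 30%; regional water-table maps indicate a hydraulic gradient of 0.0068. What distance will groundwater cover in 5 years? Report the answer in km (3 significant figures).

K = 0.367 cm/s × 864 = 317.1 m/d
Specific discharge q = 317.1 × 0.0068 = 2.156 m/d
v = Ki/n = 317.1·0.0068/0.30 = 7.187 m/d
T = 5 yr × 365 = 1825 d
L = v × T = 7.187 × 1825 = 13120 m
   = 13.1 km

13.1 km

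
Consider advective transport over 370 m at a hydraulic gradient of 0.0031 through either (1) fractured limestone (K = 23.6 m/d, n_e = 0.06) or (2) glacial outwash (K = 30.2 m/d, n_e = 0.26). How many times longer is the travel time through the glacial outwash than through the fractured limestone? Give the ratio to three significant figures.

3.39

Unit 1 (fractured limestone): v = 23.6×0.0031/0.06 = 1.219 m/d, t = 370/1.219 = 303.4 d
Unit 2 (glacial outwash): v = 30.2×0.0031/0.26 = 0.3601 m/d, t = 370/0.3601 = 1028 d
t(glacial outwash) / t(fractured limestone) = 1028/303.4 = 3.39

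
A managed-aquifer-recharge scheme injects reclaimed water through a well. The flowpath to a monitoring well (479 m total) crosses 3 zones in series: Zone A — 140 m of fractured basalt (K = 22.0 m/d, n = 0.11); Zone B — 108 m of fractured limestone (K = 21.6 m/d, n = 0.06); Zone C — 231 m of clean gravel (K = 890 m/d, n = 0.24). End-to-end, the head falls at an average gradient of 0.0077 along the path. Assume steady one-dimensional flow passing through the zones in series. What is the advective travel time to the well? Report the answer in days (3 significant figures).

244 days

Steady 1-D flow in series ⇒ the Darcy flux q is identical in every zone and the zone head losses add (resistances L/K in series).
Σ(L/K) = 140/22.0 + 108/21.6 + 231/890 = 6.364 + 5.000 + 0.2596 = 11.62 d
K_eq = L_total / Σ(L/K) = 479 / 11.62 = 41.21 m/d
q = K_eq · i = 41.21 × 0.0077 = 0.3173 m/d (same in every zone)
Zone A: v = q/n = 0.3173/0.11 = 2.885 m/d → t_A = 140/2.885 = 48.53 d
Zone B: v = q/n = 0.3173/0.06 = 5.289 m/d → t_B = 108/5.289 = 20.42 d
Zone C: v = q/n = 0.3173/0.24 = 1.322 m/d → t_C = 231/1.322 = 174.7 d
Total t = 48.53 + 20.42 + 174.7 = 243.7 d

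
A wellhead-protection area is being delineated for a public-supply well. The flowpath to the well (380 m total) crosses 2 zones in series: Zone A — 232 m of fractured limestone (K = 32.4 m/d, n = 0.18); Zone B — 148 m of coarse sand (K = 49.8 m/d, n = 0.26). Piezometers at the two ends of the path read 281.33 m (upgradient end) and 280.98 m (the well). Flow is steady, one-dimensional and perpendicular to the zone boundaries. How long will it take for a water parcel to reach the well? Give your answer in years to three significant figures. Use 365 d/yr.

6.36 years

Total head drop ΔH = 281.33 − 280.98 = 0.35 m
Continuity: the same q passes through each zone, so ΔH = q·Σ(L_j/K_j) — the zones act as resistances in series.
Σ(L/K) = 232/32.4 + 148/49.8 = 7.160 + 2.972 = 10.13 d
q = ΔH / Σ(L/K) = 0.35 / 10.13 = 0.03454 m/d (same in every zone)
Zone A: v = q/n = 0.03454/0.18 = 0.1919 m/d → t_A = 232/0.1919 = 1209 d
Zone B: v = q/n = 0.03454/0.26 = 0.1329 m/d → t_B = 148/0.1329 = 1114 d
Total t = 1209 + 1114 = 2323 d
   = 2323 / 365 = 6.36 yr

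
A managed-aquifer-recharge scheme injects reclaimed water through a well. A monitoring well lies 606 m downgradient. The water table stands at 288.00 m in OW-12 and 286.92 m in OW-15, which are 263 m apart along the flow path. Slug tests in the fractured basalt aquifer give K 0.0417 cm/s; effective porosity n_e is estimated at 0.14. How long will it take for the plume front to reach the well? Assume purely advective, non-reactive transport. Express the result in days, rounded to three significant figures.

Hydraulic gradient i = (288.00 − 286.92) / 263 = 1.08 / 263 = 0.004106
K = 0.0417 cm/s × 864 = 36.03 m/d
Darcy flux q = K·i = 36.03 × 0.004106 = 0.1480 m/d
v = Ki/n = 36.03·0.004106/0.14 = 1.057 m/d
t = L / v = 606 / 1.057 = 573.4 d

573 days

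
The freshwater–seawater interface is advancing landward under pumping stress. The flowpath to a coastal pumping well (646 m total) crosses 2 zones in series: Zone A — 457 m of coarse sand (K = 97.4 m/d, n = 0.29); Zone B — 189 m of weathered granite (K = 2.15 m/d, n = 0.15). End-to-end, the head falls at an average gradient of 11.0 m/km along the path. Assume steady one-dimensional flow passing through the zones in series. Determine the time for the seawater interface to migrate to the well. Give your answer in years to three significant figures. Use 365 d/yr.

Steady 1-D flow in series ⇒ the Darcy flux q is identical in every zone and the zone head losses add (resistances L/K in series).
Σ(L/K) = 457/97.4 + 189/2.15 = 4.692 + 87.91 = 92.60 d
K_eq = L_total / Σ(L/K) = 646 / 92.60 = 6.976 m/d
q = K_eq · i = 6.976 × 0.011 = 0.07674 m/d (same in every zone)
Zone A: v = q/n = 0.07674/0.29 = 0.2646 m/d → t_A = 457/0.2646 = 1727 d
Zone B: v = q/n = 0.07674/0.15 = 0.5116 m/d → t_B = 189/0.5116 = 369.4 d
Total t = 1727 + 369.4 = 2096 d
   = 2096 / 365 = 5.74 yr

5.74 years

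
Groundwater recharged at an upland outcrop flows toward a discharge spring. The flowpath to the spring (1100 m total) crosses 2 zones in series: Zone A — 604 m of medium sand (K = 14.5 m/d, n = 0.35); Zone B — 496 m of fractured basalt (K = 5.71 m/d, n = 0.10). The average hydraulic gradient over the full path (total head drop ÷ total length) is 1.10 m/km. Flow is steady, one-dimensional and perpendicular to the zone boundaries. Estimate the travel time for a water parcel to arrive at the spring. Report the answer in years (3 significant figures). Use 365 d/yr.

76.0 years

For zones in series the flux q is common to all zones; the equivalent conductivity is the harmonic (thickness-weighted) mean, K_eq = L_total / Σ(L_j/K_j).
Σ(L/K) = 604/14.5 + 496/5.71 = 41.66 + 86.87 = 128.5 d
K_eq = L_total / Σ(L/K) = 1100 / 128.5 = 8.559 m/d
q = K_eq · i = 8.559 × 0.0011 = 0.009415 m/d (same in every zone)
Zone A: v = q/n = 0.009415/0.35 = 0.02690 m/d → t_A = 604/0.02690 = 22450 d
Zone B: v = q/n = 0.009415/0.10 = 0.09415 m/d → t_B = 496/0.09415 = 5268 d
Total t = 22450 + 5268 = 27720 d
   = 27720 / 365 = 76.0 yr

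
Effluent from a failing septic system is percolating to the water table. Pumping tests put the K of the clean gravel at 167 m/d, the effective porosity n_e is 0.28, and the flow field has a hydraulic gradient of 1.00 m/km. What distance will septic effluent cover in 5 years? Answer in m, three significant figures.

1090 m

Specific discharge q = 167 × 0.0010 = 0.1670 m/d
v_s = q/n_e = 0.1670/0.28 = 0.5964 m/d
T = 5 yr × 365 = 1825 d
L = v × T = 0.5964 × 1825 = 1088 m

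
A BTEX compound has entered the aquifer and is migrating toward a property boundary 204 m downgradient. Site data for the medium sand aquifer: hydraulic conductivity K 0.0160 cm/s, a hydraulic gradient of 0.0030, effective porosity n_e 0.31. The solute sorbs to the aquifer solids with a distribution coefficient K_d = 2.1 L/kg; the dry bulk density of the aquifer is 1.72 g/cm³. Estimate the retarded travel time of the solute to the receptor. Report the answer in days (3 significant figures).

K = 0.0160 cm/s × 864 = 13.82 m/d
Specific discharge q = 13.82 × 0.0030 = 0.04147 m/d
Seepage velocity v = q / n = 0.04147 / 0.31 = 0.1338 m/d
Retardation R = 1 + ρ_b·K_d/n = 1 + 1.72×2.1/0.31 = 12.65
Contaminant velocity v_c = v/R = 0.1338/12.65 = 0.01057 m/d
t = L/v_c = 204/0.01057 = 19290 d

19300 days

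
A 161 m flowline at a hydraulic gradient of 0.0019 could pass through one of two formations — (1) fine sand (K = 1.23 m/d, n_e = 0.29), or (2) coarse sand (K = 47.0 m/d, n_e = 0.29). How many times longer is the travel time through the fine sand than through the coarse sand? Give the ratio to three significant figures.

38.2

Unit 1 (fine sand): v = 1.23×0.0019/0.29 = 0.008059 m/d, t = 161/0.008059 = 19980 d
Unit 2 (coarse sand): v = 47.0×0.0019/0.29 = 0.3079 m/d, t = 161/0.3079 = 522.8 d
t(fine sand) / t(coarse sand) = 19980/522.8 = 38.2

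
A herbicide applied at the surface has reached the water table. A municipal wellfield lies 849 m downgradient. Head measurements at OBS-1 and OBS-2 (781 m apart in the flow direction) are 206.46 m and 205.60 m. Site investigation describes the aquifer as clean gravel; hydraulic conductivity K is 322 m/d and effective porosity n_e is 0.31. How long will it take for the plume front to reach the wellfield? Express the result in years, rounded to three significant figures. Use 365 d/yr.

2.03 years

Hydraulic gradient i = (206.46 − 205.60) / 781 = 0.86 / 781 = 0.001101
Specific discharge q = 322 × 0.001101 = 0.3546 m/d
Average linear velocity = 0.3546 / 0.31 = 1.144 m/d
t = L / v = 849 / 1.144 = 742.3 d
   = 742.3 / 365 = 2.03 yr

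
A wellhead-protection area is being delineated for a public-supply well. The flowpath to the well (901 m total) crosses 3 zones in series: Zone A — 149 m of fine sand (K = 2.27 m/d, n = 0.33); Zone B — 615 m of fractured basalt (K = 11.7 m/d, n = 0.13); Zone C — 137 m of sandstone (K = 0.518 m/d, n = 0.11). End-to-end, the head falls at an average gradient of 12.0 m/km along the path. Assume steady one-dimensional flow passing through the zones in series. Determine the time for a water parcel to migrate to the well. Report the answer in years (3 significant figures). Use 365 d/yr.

14.0 years

Continuity: the same q passes through each zone, so ΔH = q·Σ(L_j/K_j) — the zones act as resistances in series.
Σ(L/K) = 149/2.27 + 615/11.7 + 137/0.518 = 65.64 + 52.56 + 264.5 = 382.7 d
K_eq = L_total / Σ(L/K) = 901 / 382.7 = 2.354 m/d
q = K_eq · i = 2.354 × 0.012 = 0.02825 m/d (same in every zone)
Zone A: v = q/n = 0.02825/0.33 = 0.08562 m/d → t_A = 149/0.08562 = 1740 d
Zone B: v = q/n = 0.02825/0.13 = 0.2173 m/d → t_B = 615/0.2173 = 2830 d
Zone C: v = q/n = 0.02825/0.11 = 0.2568 m/d → t_C = 137/0.2568 = 533.4 d
Total t = 1740 + 2830 + 533.4 = 5103 d
   = 5103 / 365 = 14.0 yr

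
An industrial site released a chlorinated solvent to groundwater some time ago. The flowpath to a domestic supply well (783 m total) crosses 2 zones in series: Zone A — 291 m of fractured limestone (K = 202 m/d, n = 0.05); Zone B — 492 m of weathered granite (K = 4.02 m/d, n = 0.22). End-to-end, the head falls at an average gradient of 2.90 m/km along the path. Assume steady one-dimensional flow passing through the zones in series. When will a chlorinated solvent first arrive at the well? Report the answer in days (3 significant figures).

Continuity: the same q passes through each zone, so ΔH = q·Σ(L_j/K_j) — the zones act as resistances in series.
Σ(L/K) = 291/202 + 492/4.02 = 1.441 + 122.4 = 123.8 d
K_eq = L_total / Σ(L/K) = 783 / 123.8 = 6.323 m/d
q = K_eq · i = 6.323 × 0.0029 = 0.01834 m/d (same in every zone)
Zone A: v = q/n = 0.01834/0.05 = 0.3667 m/d → t_A = 291/0.3667 = 793.5 d
Zone B: v = q/n = 0.01834/0.22 = 0.08335 m/d → t_B = 492/0.08335 = 5903 d
Total t = 793.5 + 5903 = 6696 d

6700 days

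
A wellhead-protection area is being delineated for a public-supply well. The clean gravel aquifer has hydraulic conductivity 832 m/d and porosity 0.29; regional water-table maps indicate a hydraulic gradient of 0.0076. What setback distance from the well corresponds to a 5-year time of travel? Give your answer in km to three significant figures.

39.8 km

q = Ki = 832 × 0.0076 = 6.323 m/d
Average linear velocity = 6.323 / 0.29 = 21.80 m/d
T = 5 yr × 365 = 1825 d
L = v × T = 21.80 × 1825 = 39790 m
   = 39.8 km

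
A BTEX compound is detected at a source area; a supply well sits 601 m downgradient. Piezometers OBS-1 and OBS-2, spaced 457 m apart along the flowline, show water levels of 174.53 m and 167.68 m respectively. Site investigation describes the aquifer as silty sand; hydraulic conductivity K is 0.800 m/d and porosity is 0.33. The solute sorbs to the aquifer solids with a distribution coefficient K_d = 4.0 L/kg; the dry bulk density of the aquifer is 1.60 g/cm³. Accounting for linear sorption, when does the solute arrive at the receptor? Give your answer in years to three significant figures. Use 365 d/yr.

924 years

Hydraulic gradient i = (174.53 − 167.68) / 457 = 6.85 / 457 = 0.01499
q = Ki = 0.800 × 0.01499 = 0.01199 m/d
Average linear velocity = 0.01199 / 0.33 = 0.03634 m/d
Retardation R = 1 + ρ_b·K_d/n = 1 + 1.60×4.0/0.33 = 20.39
Contaminant velocity v_c = v/R = 0.03634/20.39 = 0.001782 m/d
t = L/v_c = 601/0.001782 = 337300 d
   = 337300/365 = 924 yr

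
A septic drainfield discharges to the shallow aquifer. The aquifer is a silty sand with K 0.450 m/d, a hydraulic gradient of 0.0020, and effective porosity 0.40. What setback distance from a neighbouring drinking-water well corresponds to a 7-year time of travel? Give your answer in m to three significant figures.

Specific discharge q = 0.450 × 0.0020 = 9.000e-4 m/d
v_s = q/n_e = 9.000e-4/0.40 = 0.002250 m/d
T = 7 yr × 365 = 2555 d
L = v × T = 0.002250 × 2555 = 5.749 m

5.75 m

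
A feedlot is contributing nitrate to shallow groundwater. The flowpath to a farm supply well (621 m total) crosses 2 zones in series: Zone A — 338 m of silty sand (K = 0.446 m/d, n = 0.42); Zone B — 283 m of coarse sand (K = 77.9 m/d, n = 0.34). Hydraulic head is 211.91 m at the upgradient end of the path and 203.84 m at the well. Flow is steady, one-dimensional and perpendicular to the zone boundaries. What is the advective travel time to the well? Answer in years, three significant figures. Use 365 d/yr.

61.6 years

Total head drop ΔH = 211.91 − 203.84 = 8.07 m
Steady 1-D flow in series ⇒ the Darcy flux q is identical in every zone and the zone head losses add (resistances L/K in series).
Σ(L/K) = 338/0.446 + 283/77.9 = 757.8 + 3.633 = 761.5 d
q = ΔH / Σ(L/K) = 8.07 / 761.5 = 0.01060 m/d (same in every zone)
Zone A: v = q/n = 0.01060/0.42 = 0.02523 m/d → t_A = 338/0.02523 = 13400 d
Zone B: v = q/n = 0.01060/0.34 = 0.03117 m/d → t_B = 283/0.03117 = 9079 d
Total t = 13400 + 9079 = 22470 d
   = 22470 / 365 = 61.6 yr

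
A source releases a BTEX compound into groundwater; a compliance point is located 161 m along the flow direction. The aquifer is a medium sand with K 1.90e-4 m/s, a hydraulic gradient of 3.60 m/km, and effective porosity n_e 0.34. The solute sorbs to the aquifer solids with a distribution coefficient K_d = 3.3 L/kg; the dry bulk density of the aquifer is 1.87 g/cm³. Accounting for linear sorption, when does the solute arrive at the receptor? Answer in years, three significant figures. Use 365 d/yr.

48.6 years

K = 1.90e-4 m/s × 86400 s/d = 16.42 m/d
q = Ki = 16.42 × 0.0036 = 0.05910 m/d
v_s = q/n_e = 0.05910/0.34 = 0.1738 m/d
Retardation R = 1 + ρ_b·K_d/n = 1 + 1.87×3.3/0.34 = 19.15
Contaminant velocity v_c = v/R = 0.1738/19.15 = 0.009077 m/d
t = L/v_c = 161/0.009077 = 17740 d
   = 17740/365 = 48.6 yr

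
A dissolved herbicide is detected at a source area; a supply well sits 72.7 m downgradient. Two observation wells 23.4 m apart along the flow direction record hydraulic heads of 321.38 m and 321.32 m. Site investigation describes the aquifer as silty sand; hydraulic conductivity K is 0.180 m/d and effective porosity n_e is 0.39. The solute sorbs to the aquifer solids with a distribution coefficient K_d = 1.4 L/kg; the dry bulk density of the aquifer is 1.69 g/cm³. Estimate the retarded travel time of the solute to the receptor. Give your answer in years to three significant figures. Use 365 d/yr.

1190 years

Hydraulic gradient i = (321.38 − 321.32) / 23.4 = 0.06 / 23.4 = 0.002564
Specific discharge q = 0.180 × 0.002564 = 4.615e-4 m/d
v = Ki/n = 0.180·0.002564/0.39 = 0.001183 m/d
Retardation R = 1 + ρ_b·K_d/n = 1 + 1.69×1.4/0.39 = 7.067
Contaminant velocity v_c = v/R = 0.001183/7.067 = 1.675e-4 m/d
t = L/v_c = 72.7/1.675e-4 = 434100 d
   = 434100/365 = 1190 yr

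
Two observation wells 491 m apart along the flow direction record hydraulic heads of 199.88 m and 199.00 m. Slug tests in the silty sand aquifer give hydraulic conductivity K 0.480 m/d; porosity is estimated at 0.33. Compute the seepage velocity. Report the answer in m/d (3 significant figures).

Hydraulic gradient i = (199.88 − 199.00) / 491 = 0.88 / 491 = 0.001792
q = Ki = 0.480 × 0.001792 = 8.603e-4 m/d
v = Ki/n = 0.480·0.001792/0.33 = 0.002607 m/d

0.00261 m/d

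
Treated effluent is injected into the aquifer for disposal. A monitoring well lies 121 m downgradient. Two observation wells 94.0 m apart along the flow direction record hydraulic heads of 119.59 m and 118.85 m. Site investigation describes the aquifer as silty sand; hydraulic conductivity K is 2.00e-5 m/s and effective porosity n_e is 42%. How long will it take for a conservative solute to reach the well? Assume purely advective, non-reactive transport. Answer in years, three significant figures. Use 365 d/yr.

10.2 years

Hydraulic gradient i = (119.59 − 118.85) / 94.0 = 0.74 / 94.0 = 0.007872
K = 2.00e-5 m/s × 86400 s/d = 1.728 m/d
q = Ki = 1.728 × 0.007872 = 0.01360 m/d
Seepage velocity v = q / n = 0.01360 / 0.42 = 0.03239 m/d
t = L / v = 121 / 0.03239 = 3736 d
   = 3736 / 365 = 10.2 yr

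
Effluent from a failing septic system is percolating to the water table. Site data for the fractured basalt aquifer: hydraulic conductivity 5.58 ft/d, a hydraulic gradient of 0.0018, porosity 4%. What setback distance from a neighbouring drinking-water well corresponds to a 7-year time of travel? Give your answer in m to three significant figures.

196 m

K = 5.58 ft/d × 0.3048 = 1.701 m/d
Darcy flux q = K·i = 1.701 × 0.0018 = 0.003061 m/d
Seepage velocity v = q / n = 0.003061 / 0.04 = 0.07654 m/d
T = 7 yr × 365 = 2555 d
L = v × T = 0.07654 × 2555 = 195.5 m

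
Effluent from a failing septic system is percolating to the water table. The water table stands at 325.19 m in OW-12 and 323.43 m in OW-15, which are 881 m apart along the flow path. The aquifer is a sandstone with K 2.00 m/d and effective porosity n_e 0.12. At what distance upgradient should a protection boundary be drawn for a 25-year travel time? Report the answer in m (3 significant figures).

304 m

Hydraulic gradient i = (325.19 − 323.43) / 881 = 1.76 / 881 = 0.001998
Darcy flux q = K·i = 2.00 × 0.001998 = 0.003995 m/d
Average linear velocity = 0.003995 / 0.12 = 0.03330 m/d
T = 25 yr × 365 = 9125 d
L = v × T = 0.03330 × 9125 = 303.8 m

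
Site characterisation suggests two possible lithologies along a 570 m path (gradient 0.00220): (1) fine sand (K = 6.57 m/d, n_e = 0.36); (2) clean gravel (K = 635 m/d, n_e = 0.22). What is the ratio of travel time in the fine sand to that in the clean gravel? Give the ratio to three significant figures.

Unit 1 (fine sand): v = 6.57×0.0022/0.36 = 0.04015 m/d, t = 570/0.04015 = 14200 d
Unit 2 (clean gravel): v = 635×0.0022/0.22 = 6.350 m/d, t = 570/6.350 = 89.76 d
t(fine sand) / t(clean gravel) = 14200/89.76 = 158

158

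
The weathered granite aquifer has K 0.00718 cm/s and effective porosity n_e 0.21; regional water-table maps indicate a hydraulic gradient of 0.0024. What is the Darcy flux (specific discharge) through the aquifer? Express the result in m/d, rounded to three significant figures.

K = 0.00718 cm/s × 864 = 6.204 m/d
Darcy flux q = K·i = 6.204 × 0.0024 = 0.01489 m/d

0.0149 m/d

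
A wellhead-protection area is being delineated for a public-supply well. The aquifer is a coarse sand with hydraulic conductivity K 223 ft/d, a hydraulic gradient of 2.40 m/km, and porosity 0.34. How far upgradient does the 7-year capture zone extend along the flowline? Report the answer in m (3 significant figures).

K = 223 ft/d × 0.3048 = 67.97 m/d
q = Ki = 67.97 × 0.0024 = 0.1631 m/d
Seepage velocity v = q / n = 0.1631 / 0.34 = 0.4798 m/d
T = 7 yr × 365 = 2555 d
L = v × T = 0.4798 × 2555 = 1226 m

1230 m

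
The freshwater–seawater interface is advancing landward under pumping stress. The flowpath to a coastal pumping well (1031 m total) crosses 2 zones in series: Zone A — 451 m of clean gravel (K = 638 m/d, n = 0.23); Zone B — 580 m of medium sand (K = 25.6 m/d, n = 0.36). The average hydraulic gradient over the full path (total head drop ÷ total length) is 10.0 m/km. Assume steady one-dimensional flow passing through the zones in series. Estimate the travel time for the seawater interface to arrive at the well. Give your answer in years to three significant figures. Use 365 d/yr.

1.94 years

For zones in series the flux q is common to all zones; the equivalent conductivity is the harmonic (thickness-weighted) mean, K_eq = L_total / Σ(L_j/K_j).
Σ(L/K) = 451/638 + 580/25.6 = 0.7069 + 22.66 = 23.36 d
K_eq = L_total / Σ(L/K) = 1031 / 23.36 = 44.13 m/d
q = K_eq · i = 44.13 × 0.010 = 0.4413 m/d (same in every zone)
Zone A: v = q/n = 0.4413/0.23 = 1.919 m/d → t_A = 451/1.919 = 235.1 d
Zone B: v = q/n = 0.4413/0.36 = 1.226 m/d → t_B = 580/1.226 = 473.2 d
Total t = 235.1 + 473.2 = 708.2 d
   = 708.2 / 365 = 1.94 yr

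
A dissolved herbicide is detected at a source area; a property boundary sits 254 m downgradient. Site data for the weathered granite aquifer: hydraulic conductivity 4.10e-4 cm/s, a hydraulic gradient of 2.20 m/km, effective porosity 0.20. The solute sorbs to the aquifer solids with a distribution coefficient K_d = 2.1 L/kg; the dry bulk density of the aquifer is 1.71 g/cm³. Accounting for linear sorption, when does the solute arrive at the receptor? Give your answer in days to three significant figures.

K = 4.10e-4 cm/s × 864 = 0.3542 m/d
Darcy flux q = K·i = 0.3542 × 0.0022 = 7.793e-4 m/d
Seepage velocity v = q / n = 7.793e-4 / 0.20 = 0.003897 m/d
Retardation R = 1 + ρ_b·K_d/n = 1 + 1.71×2.1/0.20 = 18.96
Contaminant velocity v_c = v/R = 0.003897/18.96 = 2.056e-4 m/d
t = L/v_c = 254/2.056e-4 = 1.236e6 d

1.24e6 days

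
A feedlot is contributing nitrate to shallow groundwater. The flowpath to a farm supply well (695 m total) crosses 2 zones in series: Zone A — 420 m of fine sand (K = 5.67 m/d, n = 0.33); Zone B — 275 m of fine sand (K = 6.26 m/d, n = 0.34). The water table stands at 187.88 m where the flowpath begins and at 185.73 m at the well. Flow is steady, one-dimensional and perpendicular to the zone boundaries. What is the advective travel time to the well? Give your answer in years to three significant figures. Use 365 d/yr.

Total head drop ΔH = 187.88 − 185.73 = 2.15 m
Steady 1-D flow in series ⇒ the Darcy flux q is identical in every zone and the zone head losses add (resistances L/K in series).
Σ(L/K) = 420/5.67 + 275/6.26 = 74.07 + 43.93 = 118.0 d
q = ΔH / Σ(L/K) = 2.15 / 118.0 = 0.01822 m/d (same in every zone)
Zone A: v = q/n = 0.01822/0.33 = 0.05521 m/d → t_A = 420/0.05521 = 7607 d
Zone B: v = q/n = 0.01822/0.34 = 0.05359 m/d → t_B = 275/0.05359 = 5132 d
Total t = 7607 + 5132 = 12740 d
   = 12740 / 365 = 34.9 yr

34.9 years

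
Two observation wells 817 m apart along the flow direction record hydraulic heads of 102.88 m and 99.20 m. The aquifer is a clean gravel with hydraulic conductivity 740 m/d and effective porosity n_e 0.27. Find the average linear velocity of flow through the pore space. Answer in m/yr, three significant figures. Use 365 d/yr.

Hydraulic gradient i = (102.88 − 99.20) / 817 = 3.68 / 817 = 0.004504
Specific discharge q = 740 × 0.004504 = 3.333 m/d
Seepage velocity v = q / n = 3.333 / 0.27 = 12.35 m/d
   = 12.35 × 365 = 4510 m/yr

4510 m/yr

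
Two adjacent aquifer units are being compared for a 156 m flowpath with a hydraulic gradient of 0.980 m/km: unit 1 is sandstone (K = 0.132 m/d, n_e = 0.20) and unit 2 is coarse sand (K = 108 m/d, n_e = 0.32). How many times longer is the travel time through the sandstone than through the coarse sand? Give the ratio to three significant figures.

511

Unit 1 (sandstone): v = 0.132×9.8e-4/0.20 = 6.468e-4 m/d, t = 156/6.468e-4 = 241200 d
Unit 2 (coarse sand): v = 108×9.8e-4/0.32 = 0.3308 m/d, t = 156/0.3308 = 471.7 d
t(sandstone) / t(coarse sand) = 241200/471.7 = 511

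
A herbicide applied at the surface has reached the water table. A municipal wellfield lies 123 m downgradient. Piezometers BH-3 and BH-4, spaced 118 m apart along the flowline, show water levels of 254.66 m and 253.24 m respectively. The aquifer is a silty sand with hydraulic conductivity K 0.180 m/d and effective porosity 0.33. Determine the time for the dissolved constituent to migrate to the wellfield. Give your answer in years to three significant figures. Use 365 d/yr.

51.3 years

Hydraulic gradient i = (254.66 − 253.24) / 118 = 1.42 / 118 = 0.01203
q = Ki = 0.180 × 0.01203 = 0.002166 m/d
v_s = q/n_e = 0.002166/0.33 = 0.006564 m/d
t = L / v = 123 / 0.006564 = 18740 d
   = 18740 / 365 = 51.3 yr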